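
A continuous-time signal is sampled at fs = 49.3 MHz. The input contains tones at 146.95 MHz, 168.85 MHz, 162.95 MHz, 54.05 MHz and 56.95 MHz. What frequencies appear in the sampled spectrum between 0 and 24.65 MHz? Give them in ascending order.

fs/2 = 24.65 MHz.
146.95 MHz mod fs = 48.35 MHz.
48.35 MHz > fs/2 = 24.65 MHz, folds to fs − 48.35 MHz = 0.95 MHz.
168.85 MHz mod fs = 20.95 MHz.
20.95 MHz ≤ fs/2 = 24.65 MHz, appears at 20.95 MHz.
162.95 MHz mod fs = 15.05 MHz.
15.05 MHz ≤ fs/2 = 24.65 MHz, appears at 15.05 MHz.
54.05 MHz mod fs = 4.75 MHz.
4.75 MHz ≤ fs/2 = 24.65 MHz, appears at 4.75 MHz.
56.95 MHz mod fs = 7.65 MHz.
7.65 MHz ≤ fs/2 = 24.65 MHz, appears at 7.65 MHz.
Distinct values: {0.95 MHz, 4.75 MHz, 7.65 MHz, 15.05 MHz, 20.95 MHz}.

0.95 MHz, 4.75 MHz, 7.65 MHz, 15.05 MHz, 20.95 MHz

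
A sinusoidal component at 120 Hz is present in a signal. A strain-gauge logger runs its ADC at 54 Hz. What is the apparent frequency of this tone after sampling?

12 Hz

120 Hz mod fs = 12 Hz.
12 Hz ≤ fs/2 = 27 Hz, appears at 12 Hz.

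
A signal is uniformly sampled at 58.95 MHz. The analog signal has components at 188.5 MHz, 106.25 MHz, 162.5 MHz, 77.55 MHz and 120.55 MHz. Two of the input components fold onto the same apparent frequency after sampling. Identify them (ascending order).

fs/2 = 29.475 MHz.
188.5 MHz mod fs = 11.65 MHz.
11.65 MHz ≤ fs/2 = 29.475 MHz, appears at 11.65 MHz.
106.25 MHz mod fs = 47.3 MHz.
47.3 MHz > fs/2 = 29.475 MHz, folds to fs − 47.3 MHz = 11.65 MHz.
162.5 MHz mod fs = 44.6 MHz.
44.6 MHz > fs/2 = 29.475 MHz, folds to fs − 44.6 MHz = 14.35 MHz.
77.55 MHz mod fs = 18.6 MHz.
18.6 MHz ≤ fs/2 = 29.475 MHz, appears at 18.6 MHz.
120.55 MHz mod fs = 2.65 MHz.
2.65 MHz ≤ fs/2 = 29.475 MHz, appears at 2.65 MHz.
106.25 MHz and 188.5 MHz both map to 11.65 MHz.

106.25 MHz, 188.5 MHz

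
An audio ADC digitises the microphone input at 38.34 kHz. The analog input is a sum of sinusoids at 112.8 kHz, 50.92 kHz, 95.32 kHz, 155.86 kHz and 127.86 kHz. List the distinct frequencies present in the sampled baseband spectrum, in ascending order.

fs/2 = 19.17 kHz.
112.8 kHz mod fs = 36.12 kHz.
36.12 kHz > fs/2 = 19.17 kHz, folds to fs − 36.12 kHz = 2.22 kHz.
50.92 kHz mod fs = 12.58 kHz.
12.58 kHz ≤ fs/2 = 19.17 kHz, appears at 12.58 kHz.
95.32 kHz mod fs = 18.64 kHz.
18.64 kHz ≤ fs/2 = 19.17 kHz, appears at 18.64 kHz.
155.86 kHz mod fs = 2.5 kHz.
2.5 kHz ≤ fs/2 = 19.17 kHz, appears at 2.5 kHz.
127.86 kHz mod fs = 12.84 kHz.
12.84 kHz ≤ fs/2 = 19.17 kHz, appears at 12.84 kHz.
Distinct values: {2.22 kHz, 2.5 kHz, 12.58 kHz, 12.84 kHz, 18.64 kHz}.

2.22 kHz, 2.5 kHz, 12.58 kHz, 12.84 kHz, 18.64 kHz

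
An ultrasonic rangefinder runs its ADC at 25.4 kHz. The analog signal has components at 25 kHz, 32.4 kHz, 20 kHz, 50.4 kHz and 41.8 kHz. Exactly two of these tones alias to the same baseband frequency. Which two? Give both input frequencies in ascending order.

25 kHz, 50.4 kHz

fs/2 = 12.7 kHz.
25 kHz > fs/2 = 12.7 kHz, folds to fs − 25 kHz = 0.4 kHz.
32.4 kHz mod fs = 7 kHz.
7 kHz ≤ fs/2 = 12.7 kHz, appears at 7 kHz.
20 kHz > fs/2 = 12.7 kHz, folds to fs − 20 kHz = 5.4 kHz.
50.4 kHz mod fs = 25 kHz.
25 kHz > fs/2 = 12.7 kHz, folds to fs − 25 kHz = 0.4 kHz.
41.8 kHz mod fs = 16.4 kHz.
16.4 kHz > fs/2 = 12.7 kHz, folds to fs − 16.4 kHz = 9 kHz.
25 kHz and 50.4 kHz both map to 0.4 kHz.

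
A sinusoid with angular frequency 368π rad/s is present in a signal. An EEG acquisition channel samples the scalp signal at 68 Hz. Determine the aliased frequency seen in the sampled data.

ω = 368π rad/s → f = ω/(2π) = 184 Hz.
184 Hz mod fs = 48 Hz.
48 Hz > fs/2 = 34 Hz, folds to fs − 48 Hz = 20 Hz.

20 Hz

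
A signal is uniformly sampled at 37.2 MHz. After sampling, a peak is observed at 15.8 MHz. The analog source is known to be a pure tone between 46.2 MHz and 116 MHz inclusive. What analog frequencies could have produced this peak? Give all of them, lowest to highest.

53 MHz, 58.6 MHz, 90.2 MHz, 95.8 MHz

Frequencies that alias to 15.8 MHz are k·fs ± 15.8 MHz for integer k ≥ 0.
k=0: 15.8 MHz.
k=1: 21.4 MHz, 53 MHz.
k=2: 58.6 MHz, 90.2 MHz.
k=3: 95.8 MHz, 127.4 MHz.
k=4: 133 MHz, 164.6 MHz.
Within [46.2 MHz, 116 MHz]: 53 MHz, 58.6 MHz, 90.2 MHz, 95.8 MHz.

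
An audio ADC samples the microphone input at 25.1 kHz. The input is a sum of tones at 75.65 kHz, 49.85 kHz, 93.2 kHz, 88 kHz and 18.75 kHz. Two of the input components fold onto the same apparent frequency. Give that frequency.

0.35 kHz

fs/2 = 12.55 kHz.
75.65 kHz mod fs = 0.35 kHz.
0.35 kHz ≤ fs/2 = 12.55 kHz, appears at 0.35 kHz.
49.85 kHz mod fs = 24.75 kHz.
24.75 kHz > fs/2 = 12.55 kHz, folds to fs − 24.75 kHz = 0.35 kHz.
93.2 kHz mod fs = 17.9 kHz.
17.9 kHz > fs/2 = 12.55 kHz, folds to fs − 17.9 kHz = 7.2 kHz.
88 kHz mod fs = 12.7 kHz.
12.7 kHz > fs/2 = 12.55 kHz, folds to fs − 12.7 kHz = 12.4 kHz.
18.75 kHz > fs/2 = 12.55 kHz, folds to fs − 18.75 kHz = 6.35 kHz.
49.85 kHz and 75.65 kHz both map to 0.35 kHz.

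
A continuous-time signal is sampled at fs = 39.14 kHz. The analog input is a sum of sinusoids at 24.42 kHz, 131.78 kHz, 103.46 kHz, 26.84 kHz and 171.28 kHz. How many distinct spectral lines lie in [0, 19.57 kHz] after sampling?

4

fs/2 = 19.57 kHz.
24.42 kHz > fs/2 = 19.57 kHz, folds to fs − 24.42 kHz = 14.72 kHz.
131.78 kHz mod fs = 14.36 kHz.
14.36 kHz ≤ fs/2 = 19.57 kHz, appears at 14.36 kHz.
103.46 kHz mod fs = 25.18 kHz.
25.18 kHz > fs/2 = 19.57 kHz, folds to fs − 25.18 kHz = 13.96 kHz.
26.84 kHz > fs/2 = 19.57 kHz, folds to fs − 26.84 kHz = 12.3 kHz.
171.28 kHz mod fs = 14.72 kHz.
14.72 kHz ≤ fs/2 = 19.57 kHz, appears at 14.72 kHz.
Distinct values: {12.3 kHz, 13.96 kHz, 14.36 kHz, 14.72 kHz} → 4.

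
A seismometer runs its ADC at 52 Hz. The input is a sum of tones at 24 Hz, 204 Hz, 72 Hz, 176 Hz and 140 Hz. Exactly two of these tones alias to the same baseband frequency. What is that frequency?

20 Hz

fs/2 = 26 Hz.
24 Hz ≤ fs/2 = 26 Hz, passes unchanged.
204 Hz mod fs = 48 Hz.
48 Hz > fs/2 = 26 Hz, folds to fs − 48 Hz = 4 Hz.
72 Hz mod fs = 20 Hz.
20 Hz ≤ fs/2 = 26 Hz, appears at 20 Hz.
176 Hz mod fs = 20 Hz.
20 Hz ≤ fs/2 = 26 Hz, appears at 20 Hz.
140 Hz mod fs = 36 Hz.
36 Hz > fs/2 = 26 Hz, folds to fs − 36 Hz = 16 Hz.
72 Hz and 176 Hz both map to 20 Hz.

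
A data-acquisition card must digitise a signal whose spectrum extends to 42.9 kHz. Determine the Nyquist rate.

Nyquist rate = 2 × 42.9 kHz = 85.8 kHz.

85.8 kHz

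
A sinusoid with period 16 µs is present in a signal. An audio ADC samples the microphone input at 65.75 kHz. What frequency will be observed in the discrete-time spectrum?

T = 16 µs → f = 1/T = 62.5 kHz.
62.5 kHz > fs/2 = 32.875 kHz, folds to fs − 62.5 kHz = 3.25 kHz.

3.25 kHz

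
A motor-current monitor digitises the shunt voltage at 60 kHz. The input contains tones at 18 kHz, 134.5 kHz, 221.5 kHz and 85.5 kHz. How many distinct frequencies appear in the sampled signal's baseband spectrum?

4

fs/2 = 30 kHz.
18 kHz ≤ fs/2 = 30 kHz, passes unchanged.
134.5 kHz mod fs = 14.5 kHz.
14.5 kHz ≤ fs/2 = 30 kHz, appears at 14.5 kHz.
221.5 kHz mod fs = 41.5 kHz.
41.5 kHz > fs/2 = 30 kHz, folds to fs − 41.5 kHz = 18.5 kHz.
85.5 kHz mod fs = 25.5 kHz.
25.5 kHz ≤ fs/2 = 30 kHz, appears at 25.5 kHz.
Distinct values: {14.5 kHz, 18 kHz, 18.5 kHz, 25.5 kHz} → 4.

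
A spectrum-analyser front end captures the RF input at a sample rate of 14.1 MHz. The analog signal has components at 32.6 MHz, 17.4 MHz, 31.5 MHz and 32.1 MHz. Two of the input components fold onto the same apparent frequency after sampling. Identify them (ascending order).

17.4 MHz, 31.5 MHz

fs/2 = 7.05 MHz.
32.6 MHz mod fs = 4.4 MHz.
4.4 MHz ≤ fs/2 = 7.05 MHz, appears at 4.4 MHz.
17.4 MHz mod fs = 3.3 MHz.
3.3 MHz ≤ fs/2 = 7.05 MHz, appears at 3.3 MHz.
31.5 MHz mod fs = 3.3 MHz.
3.3 MHz ≤ fs/2 = 7.05 MHz, appears at 3.3 MHz.
32.1 MHz mod fs = 3.9 MHz.
3.9 MHz ≤ fs/2 = 7.05 MHz, appears at 3.9 MHz.
17.4 MHz and 31.5 MHz both map to 3.3 MHz.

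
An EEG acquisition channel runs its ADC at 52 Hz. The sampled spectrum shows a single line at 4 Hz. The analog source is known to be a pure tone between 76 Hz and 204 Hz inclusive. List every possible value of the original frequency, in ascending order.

100 Hz, 108 Hz, 152 Hz, 160 Hz, 204 Hz

Frequencies that alias to 4 Hz are k·fs ± 4 Hz for integer k ≥ 0.
k=0: 4 Hz.
k=1: 48 Hz, 56 Hz.
k=2: 100 Hz, 108 Hz.
k=3: 152 Hz, 160 Hz.
k=4: 204 Hz, 212 Hz.
k=5: 256 Hz, 264 Hz.
Within [76 Hz, 204 Hz]: 100 Hz, 108 Hz, 152 Hz, 160 Hz, 204 Hz.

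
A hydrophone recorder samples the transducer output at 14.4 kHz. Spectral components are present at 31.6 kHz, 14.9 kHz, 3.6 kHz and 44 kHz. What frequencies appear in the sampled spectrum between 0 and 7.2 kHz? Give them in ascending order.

0.5 kHz, 0.8 kHz, 2.8 kHz, 3.6 kHz

fs/2 = 7.2 kHz.
31.6 kHz mod fs = 2.8 kHz.
2.8 kHz ≤ fs/2 = 7.2 kHz, appears at 2.8 kHz.
14.9 kHz mod fs = 0.5 kHz.
0.5 kHz ≤ fs/2 = 7.2 kHz, appears at 0.5 kHz.
3.6 kHz ≤ fs/2 = 7.2 kHz, passes unchanged.
44 kHz mod fs = 0.8 kHz.
0.8 kHz ≤ fs/2 = 7.2 kHz, appears at 0.8 kHz.
Distinct values: {0.5 kHz, 0.8 kHz, 2.8 kHz, 3.6 kHz}.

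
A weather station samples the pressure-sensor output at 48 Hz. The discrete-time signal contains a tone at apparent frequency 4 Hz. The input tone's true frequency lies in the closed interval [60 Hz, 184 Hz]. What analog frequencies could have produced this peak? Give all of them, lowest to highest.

92 Hz, 100 Hz, 140 Hz, 148 Hz

Frequencies that alias to 4 Hz are k·fs ± 4 Hz for integer k ≥ 0.
k=0: 4 Hz.
k=1: 44 Hz, 52 Hz.
k=2: 92 Hz, 100 Hz.
k=3: 140 Hz, 148 Hz.
k=4: 188 Hz, 196 Hz.
Within [60 Hz, 184 Hz]: 92 Hz, 100 Hz, 140 Hz, 148 Hz.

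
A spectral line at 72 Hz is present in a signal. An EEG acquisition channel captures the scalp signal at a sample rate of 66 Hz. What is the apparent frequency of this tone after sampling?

72 Hz mod fs = 6 Hz.
6 Hz ≤ fs/2 = 33 Hz, appears at 6 Hz.

6 Hz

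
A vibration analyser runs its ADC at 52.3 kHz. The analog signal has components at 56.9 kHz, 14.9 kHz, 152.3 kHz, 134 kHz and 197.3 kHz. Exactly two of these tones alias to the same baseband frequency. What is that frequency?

fs/2 = 26.15 kHz.
56.9 kHz mod fs = 4.6 kHz.
4.6 kHz ≤ fs/2 = 26.15 kHz, appears at 4.6 kHz.
14.9 kHz ≤ fs/2 = 26.15 kHz, passes unchanged.
152.3 kHz mod fs = 47.7 kHz.
47.7 kHz > fs/2 = 26.15 kHz, folds to fs − 47.7 kHz = 4.6 kHz.
134 kHz mod fs = 29.4 kHz.
29.4 kHz > fs/2 = 26.15 kHz, folds to fs − 29.4 kHz = 22.9 kHz.
197.3 kHz mod fs = 40.4 kHz.
40.4 kHz > fs/2 = 26.15 kHz, folds to fs − 40.4 kHz = 11.9 kHz.
56.9 kHz and 152.3 kHz both map to 4.6 kHz.

4.6 kHz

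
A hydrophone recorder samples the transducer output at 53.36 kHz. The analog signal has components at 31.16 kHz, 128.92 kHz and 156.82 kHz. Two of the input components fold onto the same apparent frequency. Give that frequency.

22.2 kHz

fs/2 = 26.68 kHz.
31.16 kHz > fs/2 = 26.68 kHz, folds to fs − 31.16 kHz = 22.2 kHz.
128.92 kHz mod fs = 22.2 kHz.
22.2 kHz ≤ fs/2 = 26.68 kHz, appears at 22.2 kHz.
156.82 kHz mod fs = 50.1 kHz.
50.1 kHz > fs/2 = 26.68 kHz, folds to fs − 50.1 kHz = 3.26 kHz.
31.16 kHz and 128.92 kHz both map to 22.2 kHz.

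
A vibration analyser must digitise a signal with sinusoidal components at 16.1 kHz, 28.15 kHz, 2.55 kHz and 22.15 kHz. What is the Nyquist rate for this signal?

56.3 kHz

Highest-frequency component: 28.15 kHz.
Nyquist rate = 2 × 28.15 kHz = 56.3 kHz.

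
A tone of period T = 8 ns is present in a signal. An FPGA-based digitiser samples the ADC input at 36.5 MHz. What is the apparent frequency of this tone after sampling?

15.5 MHz

T = 8 ns → f = 1/T = 125 MHz.
125 MHz mod fs = 15.5 MHz.
15.5 MHz ≤ fs/2 = 18.25 MHz, appears at 15.5 MHz.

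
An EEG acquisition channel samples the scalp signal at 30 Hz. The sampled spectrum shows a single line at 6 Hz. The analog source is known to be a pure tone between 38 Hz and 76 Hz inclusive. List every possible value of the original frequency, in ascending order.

Frequencies that alias to 6 Hz are k·fs ± 6 Hz for integer k ≥ 0.
k=0: 6 Hz.
k=1: 24 Hz, 36 Hz.
k=2: 54 Hz, 66 Hz.
k=3: 84 Hz, 96 Hz.
Within [38 Hz, 76 Hz]: 54 Hz, 66 Hz.

54 Hz, 66 Hz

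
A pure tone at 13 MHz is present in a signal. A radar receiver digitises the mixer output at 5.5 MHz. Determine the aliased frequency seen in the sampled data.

13 MHz mod fs = 2 MHz.
2 MHz ≤ fs/2 = 2.75 MHz, appears at 2 MHz.

2 MHz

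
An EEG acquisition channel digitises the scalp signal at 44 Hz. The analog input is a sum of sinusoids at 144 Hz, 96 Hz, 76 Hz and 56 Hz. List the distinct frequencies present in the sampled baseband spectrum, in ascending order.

8 Hz, 12 Hz

fs/2 = 22 Hz.
144 Hz mod fs = 12 Hz.
12 Hz ≤ fs/2 = 22 Hz, appears at 12 Hz.
96 Hz mod fs = 8 Hz.
8 Hz ≤ fs/2 = 22 Hz, appears at 8 Hz.
76 Hz mod fs = 32 Hz.
32 Hz > fs/2 = 22 Hz, folds to fs − 32 Hz = 12 Hz.
56 Hz mod fs = 12 Hz.
12 Hz ≤ fs/2 = 22 Hz, appears at 12 Hz.
Distinct values: {8 Hz, 12 Hz}.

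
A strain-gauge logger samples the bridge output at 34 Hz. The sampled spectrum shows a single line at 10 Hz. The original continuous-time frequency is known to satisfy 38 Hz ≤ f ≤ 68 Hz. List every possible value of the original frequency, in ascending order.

44 Hz, 58 Hz

Frequencies that alias to 10 Hz are k·fs ± 10 Hz for integer k ≥ 0.
k=0: 10 Hz.
k=1: 24 Hz, 44 Hz.
k=2: 58 Hz, 78 Hz.
k=3: 92 Hz, 112 Hz.
Within [38 Hz, 68 Hz]: 44 Hz, 58 Hz.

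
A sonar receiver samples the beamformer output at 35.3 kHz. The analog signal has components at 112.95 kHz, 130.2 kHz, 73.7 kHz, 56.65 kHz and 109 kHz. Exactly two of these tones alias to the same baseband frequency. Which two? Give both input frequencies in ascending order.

fs/2 = 17.65 kHz.
112.95 kHz mod fs = 7.05 kHz.
7.05 kHz ≤ fs/2 = 17.65 kHz, appears at 7.05 kHz.
130.2 kHz mod fs = 24.3 kHz.
24.3 kHz > fs/2 = 17.65 kHz, folds to fs − 24.3 kHz = 11 kHz.
73.7 kHz mod fs = 3.1 kHz.
3.1 kHz ≤ fs/2 = 17.65 kHz, appears at 3.1 kHz.
56.65 kHz mod fs = 21.35 kHz.
21.35 kHz > fs/2 = 17.65 kHz, folds to fs − 21.35 kHz = 13.95 kHz.
109 kHz mod fs = 3.1 kHz.
3.1 kHz ≤ fs/2 = 17.65 kHz, appears at 3.1 kHz.
73.7 kHz and 109 kHz both map to 3.1 kHz.

73.7 kHz, 109 kHz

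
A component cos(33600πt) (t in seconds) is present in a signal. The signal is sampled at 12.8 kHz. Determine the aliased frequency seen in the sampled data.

ω = 33600π rad/s → f = ω/(2π) = 16800 Hz = 16.8 kHz.
16.8 kHz mod fs = 4 kHz.
4 kHz ≤ fs/2 = 6.4 kHz, appears at 4 kHz.

4 kHz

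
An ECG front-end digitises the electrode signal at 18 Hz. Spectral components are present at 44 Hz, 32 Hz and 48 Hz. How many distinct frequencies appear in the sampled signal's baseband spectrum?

fs/2 = 9 Hz.
44 Hz mod fs = 8 Hz.
8 Hz ≤ fs/2 = 9 Hz, appears at 8 Hz.
32 Hz mod fs = 14 Hz.
14 Hz > fs/2 = 9 Hz, folds to fs − 14 Hz = 4 Hz.
48 Hz mod fs = 12 Hz.
12 Hz > fs/2 = 9 Hz, folds to fs − 12 Hz = 6 Hz.
Distinct values: {4 Hz, 6 Hz, 8 Hz} → 3.

3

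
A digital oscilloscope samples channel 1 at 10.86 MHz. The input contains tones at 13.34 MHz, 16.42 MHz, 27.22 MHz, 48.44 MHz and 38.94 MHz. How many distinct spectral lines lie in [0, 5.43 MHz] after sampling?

5

fs/2 = 5.43 MHz.
13.34 MHz mod fs = 2.48 MHz.
2.48 MHz ≤ fs/2 = 5.43 MHz, appears at 2.48 MHz.
16.42 MHz mod fs = 5.56 MHz.
5.56 MHz > fs/2 = 5.43 MHz, folds to fs − 5.56 MHz = 5.3 MHz.
27.22 MHz mod fs = 5.5 MHz.
5.5 MHz > fs/2 = 5.43 MHz, folds to fs − 5.5 MHz = 5.36 MHz.
48.44 MHz mod fs = 5 MHz.
5 MHz ≤ fs/2 = 5.43 MHz, appears at 5 MHz.
38.94 MHz mod fs = 6.36 MHz.
6.36 MHz > fs/2 = 5.43 MHz, folds to fs − 6.36 MHz = 4.5 MHz.
Distinct values: {2.48 MHz, 4.5 MHz, 5 MHz, 5.3 MHz, 5.36 MHz} → 5.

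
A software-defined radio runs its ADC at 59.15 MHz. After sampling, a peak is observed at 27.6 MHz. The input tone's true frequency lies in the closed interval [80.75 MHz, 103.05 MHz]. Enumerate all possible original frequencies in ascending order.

Frequencies that alias to 27.6 MHz are k·fs ± 27.6 MHz for integer k ≥ 0.
k=0: 27.6 MHz.
k=1: 31.55 MHz, 86.75 MHz.
k=2: 90.7 MHz, 145.9 MHz.
k=3: 149.85 MHz, 205.05 MHz.
Within [80.75 MHz, 103.05 MHz]: 86.75 MHz, 90.7 MHz.

86.75 MHz, 90.7 MHz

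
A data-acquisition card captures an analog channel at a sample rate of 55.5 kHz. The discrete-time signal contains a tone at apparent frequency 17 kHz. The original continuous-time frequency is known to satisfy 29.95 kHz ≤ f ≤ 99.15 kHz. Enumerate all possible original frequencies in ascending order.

38.5 kHz, 72.5 kHz, 94 kHz

Frequencies that alias to 17 kHz are k·fs ± 17 kHz for integer k ≥ 0.
k=0: 17 kHz.
k=1: 38.5 kHz, 72.5 kHz.
k=2: 94 kHz, 128 kHz.
k=3: 149.5 kHz, 183.5 kHz.
Within [29.95 kHz, 99.15 kHz]: 38.5 kHz, 72.5 kHz, 94 kHz.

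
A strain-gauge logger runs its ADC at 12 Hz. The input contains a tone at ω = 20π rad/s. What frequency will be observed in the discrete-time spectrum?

ω = 20π rad/s → f = ω/(2π) = 10 Hz.
10 Hz > fs/2 = 6 Hz, folds to fs − 10 Hz = 2 Hz.

2 Hz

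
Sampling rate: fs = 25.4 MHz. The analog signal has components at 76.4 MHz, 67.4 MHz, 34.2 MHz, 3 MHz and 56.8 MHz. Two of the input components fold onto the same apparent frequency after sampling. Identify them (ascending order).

fs/2 = 12.7 MHz.
76.4 MHz mod fs = 0.2 MHz.
0.2 MHz ≤ fs/2 = 12.7 MHz, appears at 0.2 MHz.
67.4 MHz mod fs = 16.6 MHz.
16.6 MHz > fs/2 = 12.7 MHz, folds to fs − 16.6 MHz = 8.8 MHz.
34.2 MHz mod fs = 8.8 MHz.
8.8 MHz ≤ fs/2 = 12.7 MHz, appears at 8.8 MHz.
3 MHz ≤ fs/2 = 12.7 MHz, passes unchanged.
56.8 MHz mod fs = 6 MHz.
6 MHz ≤ fs/2 = 12.7 MHz, appears at 6 MHz.
34.2 MHz and 67.4 MHz both map to 8.8 MHz.

34.2 MHz, 67.4 MHz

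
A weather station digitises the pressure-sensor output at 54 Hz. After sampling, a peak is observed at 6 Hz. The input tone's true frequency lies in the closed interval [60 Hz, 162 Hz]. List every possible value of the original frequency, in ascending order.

Frequencies that alias to 6 Hz are k·fs ± 6 Hz for integer k ≥ 0.
k=0: 6 Hz.
k=1: 48 Hz, 60 Hz.
k=2: 102 Hz, 114 Hz.
k=3: 156 Hz, 168 Hz.
k=4: 210 Hz, 222 Hz.
Within [60 Hz, 162 Hz]: 60 Hz, 102 Hz, 114 Hz, 156 Hz.

60 Hz, 102 Hz, 114 Hz, 156 Hz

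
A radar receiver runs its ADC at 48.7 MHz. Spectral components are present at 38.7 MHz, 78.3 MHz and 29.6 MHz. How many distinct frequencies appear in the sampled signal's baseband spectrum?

fs/2 = 24.35 MHz.
38.7 MHz > fs/2 = 24.35 MHz, folds to fs − 38.7 MHz = 10 MHz.
78.3 MHz mod fs = 29.6 MHz.
29.6 MHz > fs/2 = 24.35 MHz, folds to fs − 29.6 MHz = 19.1 MHz.
29.6 MHz > fs/2 = 24.35 MHz, folds to fs − 29.6 MHz = 19.1 MHz.
Distinct values: {10 MHz, 19.1 MHz} → 2.

2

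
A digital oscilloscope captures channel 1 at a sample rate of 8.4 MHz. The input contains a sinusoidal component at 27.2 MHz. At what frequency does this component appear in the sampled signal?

2 MHz

27.2 MHz mod fs = 2 MHz.
2 MHz ≤ fs/2 = 4.2 MHz, appears at 2 MHz.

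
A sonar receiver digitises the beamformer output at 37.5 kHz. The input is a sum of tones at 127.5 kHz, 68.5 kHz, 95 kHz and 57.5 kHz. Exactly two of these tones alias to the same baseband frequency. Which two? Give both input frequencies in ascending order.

fs/2 = 18.75 kHz.
127.5 kHz mod fs = 15 kHz.
15 kHz ≤ fs/2 = 18.75 kHz, appears at 15 kHz.
68.5 kHz mod fs = 31 kHz.
31 kHz > fs/2 = 18.75 kHz, folds to fs − 31 kHz = 6.5 kHz.
95 kHz mod fs = 20 kHz.
20 kHz > fs/2 = 18.75 kHz, folds to fs − 20 kHz = 17.5 kHz.
57.5 kHz mod fs = 20 kHz.
20 kHz > fs/2 = 18.75 kHz, folds to fs − 20 kHz = 17.5 kHz.
57.5 kHz and 95 kHz both map to 17.5 kHz.

57.5 kHz, 95 kHz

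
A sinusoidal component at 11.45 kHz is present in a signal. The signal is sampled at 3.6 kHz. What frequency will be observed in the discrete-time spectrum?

0.65 kHz

11.45 kHz mod fs = 0.65 kHz.
0.65 kHz ≤ fs/2 = 1.8 kHz, appears at 0.65 kHz.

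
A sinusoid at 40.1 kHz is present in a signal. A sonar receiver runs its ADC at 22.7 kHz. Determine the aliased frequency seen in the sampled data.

5.3 kHz

40.1 kHz mod fs = 17.4 kHz.
17.4 kHz > fs/2 = 11.35 kHz, folds to fs − 17.4 kHz = 5.3 kHz.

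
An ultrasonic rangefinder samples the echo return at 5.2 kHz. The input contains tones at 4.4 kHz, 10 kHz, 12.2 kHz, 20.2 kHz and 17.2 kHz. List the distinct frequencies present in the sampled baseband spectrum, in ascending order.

fs/2 = 2.6 kHz.
4.4 kHz > fs/2 = 2.6 kHz, folds to fs − 4.4 kHz = 0.8 kHz.
10 kHz mod fs = 4.8 kHz.
4.8 kHz > fs/2 = 2.6 kHz, folds to fs − 4.8 kHz = 0.4 kHz.
12.2 kHz mod fs = 1.8 kHz.
1.8 kHz ≤ fs/2 = 2.6 kHz, appears at 1.8 kHz.
20.2 kHz mod fs = 4.6 kHz.
4.6 kHz > fs/2 = 2.6 kHz, folds to fs − 4.6 kHz = 0.6 kHz.
17.2 kHz mod fs = 1.6 kHz.
1.6 kHz ≤ fs/2 = 2.6 kHz, appears at 1.6 kHz.
Distinct values: {0.4 kHz, 0.6 kHz, 0.8 kHz, 1.6 kHz, 1.8 kHz}.

0.4 kHz, 0.6 kHz, 0.8 kHz, 1.6 kHz, 1.8 kHz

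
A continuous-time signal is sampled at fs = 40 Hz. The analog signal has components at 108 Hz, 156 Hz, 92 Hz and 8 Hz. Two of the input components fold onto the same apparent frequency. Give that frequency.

fs/2 = 20 Hz.
108 Hz mod fs = 28 Hz.
28 Hz > fs/2 = 20 Hz, folds to fs − 28 Hz = 12 Hz.
156 Hz mod fs = 36 Hz.
36 Hz > fs/2 = 20 Hz, folds to fs − 36 Hz = 4 Hz.
92 Hz mod fs = 12 Hz.
12 Hz ≤ fs/2 = 20 Hz, appears at 12 Hz.
8 Hz ≤ fs/2 = 20 Hz, passes unchanged.
92 Hz and 108 Hz both map to 12 Hz.

12 Hz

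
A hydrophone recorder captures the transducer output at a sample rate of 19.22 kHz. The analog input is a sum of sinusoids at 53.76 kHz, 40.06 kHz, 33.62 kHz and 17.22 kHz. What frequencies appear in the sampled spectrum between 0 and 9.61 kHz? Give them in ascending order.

fs/2 = 9.61 kHz.
53.76 kHz mod fs = 15.32 kHz.
15.32 kHz > fs/2 = 9.61 kHz, folds to fs − 15.32 kHz = 3.9 kHz.
40.06 kHz mod fs = 1.62 kHz.
1.62 kHz ≤ fs/2 = 9.61 kHz, appears at 1.62 kHz.
33.62 kHz mod fs = 14.4 kHz.
14.4 kHz > fs/2 = 9.61 kHz, folds to fs − 14.4 kHz = 4.82 kHz.
17.22 kHz > fs/2 = 9.61 kHz, folds to fs − 17.22 kHz = 2 kHz.
Distinct values: {1.62 kHz, 2 kHz, 3.9 kHz, 4.82 kHz}.

1.62 kHz, 2 kHz, 3.9 kHz, 4.82 kHz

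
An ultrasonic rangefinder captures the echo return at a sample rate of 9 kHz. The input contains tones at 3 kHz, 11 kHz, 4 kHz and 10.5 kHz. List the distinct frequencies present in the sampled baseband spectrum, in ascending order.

fs/2 = 4.5 kHz.
3 kHz ≤ fs/2 = 4.5 kHz, passes unchanged.
11 kHz mod fs = 2 kHz.
2 kHz ≤ fs/2 = 4.5 kHz, appears at 2 kHz.
4 kHz ≤ fs/2 = 4.5 kHz, passes unchanged.
10.5 kHz mod fs = 1.5 kHz.
1.5 kHz ≤ fs/2 = 4.5 kHz, appears at 1.5 kHz.
Distinct values: {1.5 kHz, 2 kHz, 3 kHz, 4 kHz}.

1.5 kHz, 2 kHz, 3 kHz, 4 kHz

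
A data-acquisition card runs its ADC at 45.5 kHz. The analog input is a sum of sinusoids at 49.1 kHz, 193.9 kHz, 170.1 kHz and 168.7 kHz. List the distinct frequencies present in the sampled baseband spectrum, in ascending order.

3.6 kHz, 11.9 kHz, 13.3 kHz

fs/2 = 22.75 kHz.
49.1 kHz mod fs = 3.6 kHz.
3.6 kHz ≤ fs/2 = 22.75 kHz, appears at 3.6 kHz.
193.9 kHz mod fs = 11.9 kHz.
11.9 kHz ≤ fs/2 = 22.75 kHz, appears at 11.9 kHz.
170.1 kHz mod fs = 33.6 kHz.
33.6 kHz > fs/2 = 22.75 kHz, folds to fs − 33.6 kHz = 11.9 kHz.
168.7 kHz mod fs = 32.2 kHz.
32.2 kHz > fs/2 = 22.75 kHz, folds to fs − 32.2 kHz = 13.3 kHz.
Distinct values: {3.6 kHz, 11.9 kHz, 13.3 kHz}.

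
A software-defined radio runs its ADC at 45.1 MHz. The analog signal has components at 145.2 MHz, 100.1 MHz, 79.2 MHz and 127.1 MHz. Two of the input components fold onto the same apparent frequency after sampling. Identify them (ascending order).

fs/2 = 22.55 MHz.
145.2 MHz mod fs = 9.9 MHz.
9.9 MHz ≤ fs/2 = 22.55 MHz, appears at 9.9 MHz.
100.1 MHz mod fs = 9.9 MHz.
9.9 MHz ≤ fs/2 = 22.55 MHz, appears at 9.9 MHz.
79.2 MHz mod fs = 34.1 MHz.
34.1 MHz > fs/2 = 22.55 MHz, folds to fs − 34.1 MHz = 11 MHz.
127.1 MHz mod fs = 36.9 MHz.
36.9 MHz > fs/2 = 22.55 MHz, folds to fs − 36.9 MHz = 8.2 MHz.
100.1 MHz and 145.2 MHz both map to 9.9 MHz.

100.1 MHz, 145.2 MHz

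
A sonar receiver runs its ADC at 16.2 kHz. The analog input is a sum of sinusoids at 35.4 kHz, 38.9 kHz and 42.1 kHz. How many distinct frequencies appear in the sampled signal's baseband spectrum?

2

fs/2 = 8.1 kHz.
35.4 kHz mod fs = 3 kHz.
3 kHz ≤ fs/2 = 8.1 kHz, appears at 3 kHz.
38.9 kHz mod fs = 6.5 kHz.
6.5 kHz ≤ fs/2 = 8.1 kHz, appears at 6.5 kHz.
42.1 kHz mod fs = 9.7 kHz.
9.7 kHz > fs/2 = 8.1 kHz, folds to fs − 9.7 kHz = 6.5 kHz.
Distinct values: {3 kHz, 6.5 kHz} → 2.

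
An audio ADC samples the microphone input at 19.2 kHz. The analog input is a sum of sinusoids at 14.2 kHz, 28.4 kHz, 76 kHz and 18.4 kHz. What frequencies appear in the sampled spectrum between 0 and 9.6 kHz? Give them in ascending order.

0.8 kHz, 5 kHz, 9.2 kHz

fs/2 = 9.6 kHz.
14.2 kHz > fs/2 = 9.6 kHz, folds to fs − 14.2 kHz = 5 kHz.
28.4 kHz mod fs = 9.2 kHz.
9.2 kHz ≤ fs/2 = 9.6 kHz, appears at 9.2 kHz.
76 kHz mod fs = 18.4 kHz.
18.4 kHz > fs/2 = 9.6 kHz, folds to fs − 18.4 kHz = 0.8 kHz.
18.4 kHz > fs/2 = 9.6 kHz, folds to fs − 18.4 kHz = 0.8 kHz.
Distinct values: {0.8 kHz, 5 kHz, 9.2 kHz}.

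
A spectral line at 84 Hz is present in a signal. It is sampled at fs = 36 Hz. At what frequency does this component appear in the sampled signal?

12 Hz

84 Hz mod fs = 12 Hz.
12 Hz ≤ fs/2 = 18 Hz, appears at 12 Hz.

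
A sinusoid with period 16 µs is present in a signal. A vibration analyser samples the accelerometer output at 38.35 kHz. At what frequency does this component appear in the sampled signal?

T = 16 µs → f = 1/T = 62.5 kHz.
62.5 kHz mod fs = 24.15 kHz.
24.15 kHz > fs/2 = 19.175 kHz, folds to fs − 24.15 kHz = 14.2 kHz.

14.2 kHz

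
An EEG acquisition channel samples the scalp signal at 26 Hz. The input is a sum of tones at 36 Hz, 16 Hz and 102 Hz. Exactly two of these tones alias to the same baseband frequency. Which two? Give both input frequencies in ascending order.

16 Hz, 36 Hz

fs/2 = 13 Hz.
36 Hz mod fs = 10 Hz.
10 Hz ≤ fs/2 = 13 Hz, appears at 10 Hz.
16 Hz > fs/2 = 13 Hz, folds to fs − 16 Hz = 10 Hz.
102 Hz mod fs = 24 Hz.
24 Hz > fs/2 = 13 Hz, folds to fs − 24 Hz = 2 Hz.
16 Hz and 36 Hz both map to 10 Hz.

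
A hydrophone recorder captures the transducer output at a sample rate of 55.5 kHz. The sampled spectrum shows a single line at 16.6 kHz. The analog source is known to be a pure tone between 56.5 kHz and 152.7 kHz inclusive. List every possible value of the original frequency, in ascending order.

Frequencies that alias to 16.6 kHz are k·fs ± 16.6 kHz for integer k ≥ 0.
k=0: 16.6 kHz.
k=1: 38.9 kHz, 72.1 kHz.
k=2: 94.4 kHz, 127.6 kHz.
k=3: 149.9 kHz, 183.1 kHz.
k=4: 205.4 kHz, 238.6 kHz.
Within [56.5 kHz, 152.7 kHz]: 72.1 kHz, 94.4 kHz, 127.6 kHz, 149.9 kHz.

72.1 kHz, 94.4 kHz, 127.6 kHz, 149.9 kHz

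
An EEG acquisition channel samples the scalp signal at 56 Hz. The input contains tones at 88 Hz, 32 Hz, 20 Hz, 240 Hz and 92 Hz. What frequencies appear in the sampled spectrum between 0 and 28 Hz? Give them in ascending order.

16 Hz, 20 Hz, 24 Hz

fs/2 = 28 Hz.
88 Hz mod fs = 32 Hz.
32 Hz > fs/2 = 28 Hz, folds to fs − 32 Hz = 24 Hz.
32 Hz > fs/2 = 28 Hz, folds to fs − 32 Hz = 24 Hz.
20 Hz ≤ fs/2 = 28 Hz, passes unchanged.
240 Hz mod fs = 16 Hz.
16 Hz ≤ fs/2 = 28 Hz, appears at 16 Hz.
92 Hz mod fs = 36 Hz.
36 Hz > fs/2 = 28 Hz, folds to fs − 36 Hz = 20 Hz.
Distinct values: {16 Hz, 20 Hz, 24 Hz}.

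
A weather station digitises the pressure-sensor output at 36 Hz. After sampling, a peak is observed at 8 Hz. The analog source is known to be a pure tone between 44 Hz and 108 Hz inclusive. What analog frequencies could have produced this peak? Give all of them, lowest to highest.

Frequencies that alias to 8 Hz are k·fs ± 8 Hz for integer k ≥ 0.
k=0: 8 Hz.
k=1: 28 Hz, 44 Hz.
k=2: 64 Hz, 80 Hz.
k=3: 100 Hz, 116 Hz.
k=4: 136 Hz, 152 Hz.
Within [44 Hz, 108 Hz]: 44 Hz, 64 Hz, 80 Hz, 100 Hz.

44 Hz, 64 Hz, 80 Hz, 100 Hz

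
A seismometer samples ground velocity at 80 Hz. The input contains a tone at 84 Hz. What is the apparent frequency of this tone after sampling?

4 Hz

84 Hz mod fs = 4 Hz.
4 Hz ≤ fs/2 = 40 Hz, appears at 4 Hz.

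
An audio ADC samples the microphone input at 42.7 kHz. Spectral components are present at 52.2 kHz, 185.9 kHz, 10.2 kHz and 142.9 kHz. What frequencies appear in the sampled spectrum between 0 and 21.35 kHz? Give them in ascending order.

9.5 kHz, 10.2 kHz, 14.8 kHz, 15.1 kHz

fs/2 = 21.35 kHz.
52.2 kHz mod fs = 9.5 kHz.
9.5 kHz ≤ fs/2 = 21.35 kHz, appears at 9.5 kHz.
185.9 kHz mod fs = 15.1 kHz.
15.1 kHz ≤ fs/2 = 21.35 kHz, appears at 15.1 kHz.
10.2 kHz ≤ fs/2 = 21.35 kHz, passes unchanged.
142.9 kHz mod fs = 14.8 kHz.
14.8 kHz ≤ fs/2 = 21.35 kHz, appears at 14.8 kHz.
Distinct values: {9.5 kHz, 10.2 kHz, 14.8 kHz, 15.1 kHz}.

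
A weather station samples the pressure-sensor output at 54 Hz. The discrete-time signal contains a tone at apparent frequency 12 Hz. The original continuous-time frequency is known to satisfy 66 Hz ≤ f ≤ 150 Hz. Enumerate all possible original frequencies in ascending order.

Frequencies that alias to 12 Hz are k·fs ± 12 Hz for integer k ≥ 0.
k=0: 12 Hz.
k=1: 42 Hz, 66 Hz.
k=2: 96 Hz, 120 Hz.
k=3: 150 Hz, 174 Hz.
k=4: 204 Hz, 228 Hz.
Within [66 Hz, 150 Hz]: 66 Hz, 96 Hz, 120 Hz, 150 Hz.

66 Hz, 96 Hz, 120 Hz, 150 Hz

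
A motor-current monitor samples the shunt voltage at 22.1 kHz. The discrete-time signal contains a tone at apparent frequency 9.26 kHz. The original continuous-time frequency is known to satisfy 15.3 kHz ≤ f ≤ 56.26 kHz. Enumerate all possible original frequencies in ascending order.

Frequencies that alias to 9.26 kHz are k·fs ± 9.26 kHz for integer k ≥ 0.
k=0: 9.26 kHz.
k=1: 12.84 kHz, 31.36 kHz.
k=2: 34.94 kHz, 53.46 kHz.
k=3: 57.04 kHz, 75.56 kHz.
Within [15.3 kHz, 56.26 kHz]: 31.36 kHz, 34.94 kHz, 53.46 kHz.

31.36 kHz, 34.94 kHz, 53.46 kHz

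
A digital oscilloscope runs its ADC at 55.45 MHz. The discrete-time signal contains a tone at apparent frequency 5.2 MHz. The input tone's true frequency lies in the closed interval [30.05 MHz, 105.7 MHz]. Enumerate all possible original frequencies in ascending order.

Frequencies that alias to 5.2 MHz are k·fs ± 5.2 MHz for integer k ≥ 0.
k=0: 5.2 MHz.
k=1: 50.25 MHz, 60.65 MHz.
k=2: 105.7 MHz, 116.1 MHz.
k=3: 161.15 MHz, 171.55 MHz.
Within [30.05 MHz, 105.7 MHz]: 50.25 MHz, 60.65 MHz, 105.7 MHz.

50.25 MHz, 60.65 MHz, 105.7 MHz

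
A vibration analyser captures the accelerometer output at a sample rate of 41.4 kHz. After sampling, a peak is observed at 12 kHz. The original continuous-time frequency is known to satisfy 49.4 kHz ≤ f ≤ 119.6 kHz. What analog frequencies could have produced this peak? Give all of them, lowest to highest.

Frequencies that alias to 12 kHz are k·fs ± 12 kHz for integer k ≥ 0.
k=0: 12 kHz.
k=1: 29.4 kHz, 53.4 kHz.
k=2: 70.8 kHz, 94.8 kHz.
k=3: 112.2 kHz, 136.2 kHz.
k=4: 153.6 kHz, 177.6 kHz.
Within [49.4 kHz, 119.6 kHz]: 53.4 kHz, 70.8 kHz, 94.8 kHz, 112.2 kHz.

53.4 kHz, 70.8 kHz, 94.8 kHz, 112.2 kHz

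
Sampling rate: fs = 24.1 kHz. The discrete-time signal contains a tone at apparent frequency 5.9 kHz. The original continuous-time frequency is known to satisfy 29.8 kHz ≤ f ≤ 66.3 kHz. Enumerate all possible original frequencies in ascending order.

Frequencies that alias to 5.9 kHz are k·fs ± 5.9 kHz for integer k ≥ 0.
k=0: 5.9 kHz.
k=1: 18.2 kHz, 30 kHz.
k=2: 42.3 kHz, 54.1 kHz.
k=3: 66.4 kHz, 78.2 kHz.
Within [29.8 kHz, 66.3 kHz]: 30 kHz, 42.3 kHz, 54.1 kHz.

30 kHz, 42.3 kHz, 54.1 kHz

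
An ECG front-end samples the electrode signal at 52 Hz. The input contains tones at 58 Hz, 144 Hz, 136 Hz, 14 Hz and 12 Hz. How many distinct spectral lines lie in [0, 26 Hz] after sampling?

fs/2 = 26 Hz.
58 Hz mod fs = 6 Hz.
6 Hz ≤ fs/2 = 26 Hz, appears at 6 Hz.
144 Hz mod fs = 40 Hz.
40 Hz > fs/2 = 26 Hz, folds to fs − 40 Hz = 12 Hz.
136 Hz mod fs = 32 Hz.
32 Hz > fs/2 = 26 Hz, folds to fs − 32 Hz = 20 Hz.
14 Hz ≤ fs/2 = 26 Hz, passes unchanged.
12 Hz ≤ fs/2 = 26 Hz, passes unchanged.
Distinct values: {6 Hz, 12 Hz, 14 Hz, 20 Hz} → 4.

4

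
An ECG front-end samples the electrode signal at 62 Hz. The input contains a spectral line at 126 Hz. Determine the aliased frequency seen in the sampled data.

2 Hz

126 Hz mod fs = 2 Hz.
2 Hz ≤ fs/2 = 31 Hz, appears at 2 Hz.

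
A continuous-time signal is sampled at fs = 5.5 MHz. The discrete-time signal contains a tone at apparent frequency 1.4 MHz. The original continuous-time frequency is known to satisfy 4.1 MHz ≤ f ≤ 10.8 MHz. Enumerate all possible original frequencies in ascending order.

Frequencies that alias to 1.4 MHz are k·fs ± 1.4 MHz for integer k ≥ 0.
k=0: 1.4 MHz.
k=1: 4.1 MHz, 6.9 MHz.
k=2: 9.6 MHz, 12.4 MHz.
k=3: 15.1 MHz, 17.9 MHz.
Within [4.1 MHz, 10.8 MHz]: 4.1 MHz, 6.9 MHz, 9.6 MHz.

4.1 MHz, 6.9 MHz, 9.6 MHz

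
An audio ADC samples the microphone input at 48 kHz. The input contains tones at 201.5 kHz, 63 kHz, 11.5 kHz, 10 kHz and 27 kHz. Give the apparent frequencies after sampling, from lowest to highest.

9.5 kHz, 10 kHz, 11.5 kHz, 15 kHz, 21 kHz

fs/2 = 24 kHz.
201.5 kHz mod fs = 9.5 kHz.
9.5 kHz ≤ fs/2 = 24 kHz, appears at 9.5 kHz.
63 kHz mod fs = 15 kHz.
15 kHz ≤ fs/2 = 24 kHz, appears at 15 kHz.
11.5 kHz ≤ fs/2 = 24 kHz, passes unchanged.
10 kHz ≤ fs/2 = 24 kHz, passes unchanged.
27 kHz > fs/2 = 24 kHz, folds to fs − 27 kHz = 21 kHz.
Distinct values: {9.5 kHz, 10 kHz, 11.5 kHz, 15 kHz, 21 kHz}.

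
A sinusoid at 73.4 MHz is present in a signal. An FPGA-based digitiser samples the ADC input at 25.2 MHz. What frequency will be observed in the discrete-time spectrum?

2.2 MHz

73.4 MHz mod fs = 23 MHz.
23 MHz > fs/2 = 12.6 MHz, folds to fs − 23 MHz = 2.2 MHz.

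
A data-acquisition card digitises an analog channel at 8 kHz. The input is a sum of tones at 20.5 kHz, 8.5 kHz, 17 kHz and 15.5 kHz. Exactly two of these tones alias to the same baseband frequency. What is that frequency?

fs/2 = 4 kHz.
20.5 kHz mod fs = 4.5 kHz.
4.5 kHz > fs/2 = 4 kHz, folds to fs − 4.5 kHz = 3.5 kHz.
8.5 kHz mod fs = 0.5 kHz.
0.5 kHz ≤ fs/2 = 4 kHz, appears at 0.5 kHz.
17 kHz mod fs = 1 kHz.
1 kHz ≤ fs/2 = 4 kHz, appears at 1 kHz.
15.5 kHz mod fs = 7.5 kHz.
7.5 kHz > fs/2 = 4 kHz, folds to fs − 7.5 kHz = 0.5 kHz.
8.5 kHz and 15.5 kHz both map to 0.5 kHz.

0.5 kHz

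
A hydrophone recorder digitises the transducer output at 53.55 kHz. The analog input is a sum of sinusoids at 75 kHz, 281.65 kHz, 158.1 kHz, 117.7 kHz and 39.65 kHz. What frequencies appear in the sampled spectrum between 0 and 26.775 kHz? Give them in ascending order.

fs/2 = 26.775 kHz.
75 kHz mod fs = 21.45 kHz.
21.45 kHz ≤ fs/2 = 26.775 kHz, appears at 21.45 kHz.
281.65 kHz mod fs = 13.9 kHz.
13.9 kHz ≤ fs/2 = 26.775 kHz, appears at 13.9 kHz.
158.1 kHz mod fs = 51 kHz.
51 kHz > fs/2 = 26.775 kHz, folds to fs − 51 kHz = 2.55 kHz.
117.7 kHz mod fs = 10.6 kHz.
10.6 kHz ≤ fs/2 = 26.775 kHz, appears at 10.6 kHz.
39.65 kHz > fs/2 = 26.775 kHz, folds to fs − 39.65 kHz = 13.9 kHz.
Distinct values: {2.55 kHz, 10.6 kHz, 13.9 kHz, 21.45 kHz}.

2.55 kHz, 10.6 kHz, 13.9 kHz, 21.45 kHz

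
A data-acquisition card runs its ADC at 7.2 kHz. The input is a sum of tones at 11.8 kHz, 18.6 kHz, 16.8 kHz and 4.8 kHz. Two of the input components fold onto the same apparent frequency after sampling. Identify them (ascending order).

4.8 kHz, 16.8 kHz

fs/2 = 3.6 kHz.
11.8 kHz mod fs = 4.6 kHz.
4.6 kHz > fs/2 = 3.6 kHz, folds to fs − 4.6 kHz = 2.6 kHz.
18.6 kHz mod fs = 4.2 kHz.
4.2 kHz > fs/2 = 3.6 kHz, folds to fs − 4.2 kHz = 3 kHz.
16.8 kHz mod fs = 2.4 kHz.
2.4 kHz ≤ fs/2 = 3.6 kHz, appears at 2.4 kHz.
4.8 kHz > fs/2 = 3.6 kHz, folds to fs − 4.8 kHz = 2.4 kHz.
4.8 kHz and 16.8 kHz both map to 2.4 kHz.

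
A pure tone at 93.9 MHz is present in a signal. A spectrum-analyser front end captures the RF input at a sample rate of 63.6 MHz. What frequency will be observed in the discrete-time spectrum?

93.9 MHz mod fs = 30.3 MHz.
30.3 MHz ≤ fs/2 = 31.8 MHz, appears at 30.3 MHz.

30.3 MHz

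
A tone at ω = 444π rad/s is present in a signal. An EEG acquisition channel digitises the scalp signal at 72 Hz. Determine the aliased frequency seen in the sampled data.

6 Hz

ω = 444π rad/s → f = ω/(2π) = 222 Hz.
222 Hz mod fs = 6 Hz.
6 Hz ≤ fs/2 = 36 Hz, appears at 6 Hz.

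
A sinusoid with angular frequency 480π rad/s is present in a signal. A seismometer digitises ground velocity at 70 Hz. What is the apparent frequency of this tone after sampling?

30 Hz

ω = 480π rad/s → f = ω/(2π) = 240 Hz.
240 Hz mod fs = 30 Hz.
30 Hz ≤ fs/2 = 35 Hz, appears at 30 Hz.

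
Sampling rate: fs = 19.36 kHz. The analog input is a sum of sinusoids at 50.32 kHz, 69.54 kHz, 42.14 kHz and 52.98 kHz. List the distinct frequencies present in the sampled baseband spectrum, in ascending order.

3.42 kHz, 5.1 kHz, 7.76 kHz, 7.9 kHz

fs/2 = 9.68 kHz.
50.32 kHz mod fs = 11.6 kHz.
11.6 kHz > fs/2 = 9.68 kHz, folds to fs − 11.6 kHz = 7.76 kHz.
69.54 kHz mod fs = 11.46 kHz.
11.46 kHz > fs/2 = 9.68 kHz, folds to fs − 11.46 kHz = 7.9 kHz.
42.14 kHz mod fs = 3.42 kHz.
3.42 kHz ≤ fs/2 = 9.68 kHz, appears at 3.42 kHz.
52.98 kHz mod fs = 14.26 kHz.
14.26 kHz > fs/2 = 9.68 kHz, folds to fs − 14.26 kHz = 5.1 kHz.
Distinct values: {3.42 kHz, 5.1 kHz, 7.76 kHz, 7.9 kHz}.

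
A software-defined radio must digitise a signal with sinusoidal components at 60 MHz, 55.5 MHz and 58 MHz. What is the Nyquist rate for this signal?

120 MHz

Highest-frequency component: 60 MHz.
Nyquist rate = 2 × 60 MHz = 120 MHz.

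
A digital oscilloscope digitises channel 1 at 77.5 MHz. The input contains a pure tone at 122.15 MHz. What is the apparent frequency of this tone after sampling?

122.15 MHz mod fs = 44.65 MHz.
44.65 MHz > fs/2 = 38.75 MHz, folds to fs − 44.65 MHz = 32.85 MHz.

32.85 MHz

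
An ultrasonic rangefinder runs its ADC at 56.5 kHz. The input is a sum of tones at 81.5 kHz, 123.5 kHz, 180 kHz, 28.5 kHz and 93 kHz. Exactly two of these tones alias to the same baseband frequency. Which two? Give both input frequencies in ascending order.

123.5 kHz, 180 kHz

fs/2 = 28.25 kHz.
81.5 kHz mod fs = 25 kHz.
25 kHz ≤ fs/2 = 28.25 kHz, appears at 25 kHz.
123.5 kHz mod fs = 10.5 kHz.
10.5 kHz ≤ fs/2 = 28.25 kHz, appears at 10.5 kHz.
180 kHz mod fs = 10.5 kHz.
10.5 kHz ≤ fs/2 = 28.25 kHz, appears at 10.5 kHz.
28.5 kHz > fs/2 = 28.25 kHz, folds to fs − 28.5 kHz = 28 kHz.
93 kHz mod fs = 36.5 kHz.
36.5 kHz > fs/2 = 28.25 kHz, folds to fs − 36.5 kHz = 20 kHz.
123.5 kHz and 180 kHz both map to 10.5 kHz.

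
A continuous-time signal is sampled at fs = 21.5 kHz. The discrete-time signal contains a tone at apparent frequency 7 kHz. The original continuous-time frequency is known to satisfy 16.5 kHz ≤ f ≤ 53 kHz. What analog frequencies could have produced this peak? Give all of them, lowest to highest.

Frequencies that alias to 7 kHz are k·fs ± 7 kHz for integer k ≥ 0.
k=0: 7 kHz.
k=1: 14.5 kHz, 28.5 kHz.
k=2: 36 kHz, 50 kHz.
k=3: 57.5 kHz, 71.5 kHz.
Within [16.5 kHz, 53 kHz]: 28.5 kHz, 36 kHz, 50 kHz.

28.5 kHz, 36 kHz, 50 kHz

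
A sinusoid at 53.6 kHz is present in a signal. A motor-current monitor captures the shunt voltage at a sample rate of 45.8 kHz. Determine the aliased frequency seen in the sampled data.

53.6 kHz mod fs = 7.8 kHz.
7.8 kHz ≤ fs/2 = 22.9 kHz, appears at 7.8 kHz.

7.8 kHz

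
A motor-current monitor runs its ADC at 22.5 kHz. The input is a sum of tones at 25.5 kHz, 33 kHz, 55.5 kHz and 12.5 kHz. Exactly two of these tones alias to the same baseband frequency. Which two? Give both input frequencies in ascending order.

fs/2 = 11.25 kHz.
25.5 kHz mod fs = 3 kHz.
3 kHz ≤ fs/2 = 11.25 kHz, appears at 3 kHz.
33 kHz mod fs = 10.5 kHz.
10.5 kHz ≤ fs/2 = 11.25 kHz, appears at 10.5 kHz.
55.5 kHz mod fs = 10.5 kHz.
10.5 kHz ≤ fs/2 = 11.25 kHz, appears at 10.5 kHz.
12.5 kHz > fs/2 = 11.25 kHz, folds to fs − 12.5 kHz = 10 kHz.
33 kHz and 55.5 kHz both map to 10.5 kHz.

33 kHz, 55.5 kHz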